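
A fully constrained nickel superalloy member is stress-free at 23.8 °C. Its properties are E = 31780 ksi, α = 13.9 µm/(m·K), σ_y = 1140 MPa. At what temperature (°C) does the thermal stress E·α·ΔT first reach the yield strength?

E = 31780 ksi = 219.1 GPa.
E·α·ΔT = 1140 MPa ⇒ ΔT = 1140 / (219.1×10³ × 13.9×10⁻⁶) = 374.3 K.
T = 23.8 + 374.3 = 398.1 °C.

398 °C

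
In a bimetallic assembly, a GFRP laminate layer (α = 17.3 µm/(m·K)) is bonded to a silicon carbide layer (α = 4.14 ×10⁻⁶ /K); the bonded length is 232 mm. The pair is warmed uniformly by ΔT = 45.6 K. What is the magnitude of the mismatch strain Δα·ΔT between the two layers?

6.00×10⁻⁴

Δα = |17.3 − 4.14|×10⁻⁶/K = 13.2×10⁻⁶/K.
Mismatch strain = Δα·ΔT = 13.2×10⁻⁶ × 45.6 = 6.00×10⁻⁴.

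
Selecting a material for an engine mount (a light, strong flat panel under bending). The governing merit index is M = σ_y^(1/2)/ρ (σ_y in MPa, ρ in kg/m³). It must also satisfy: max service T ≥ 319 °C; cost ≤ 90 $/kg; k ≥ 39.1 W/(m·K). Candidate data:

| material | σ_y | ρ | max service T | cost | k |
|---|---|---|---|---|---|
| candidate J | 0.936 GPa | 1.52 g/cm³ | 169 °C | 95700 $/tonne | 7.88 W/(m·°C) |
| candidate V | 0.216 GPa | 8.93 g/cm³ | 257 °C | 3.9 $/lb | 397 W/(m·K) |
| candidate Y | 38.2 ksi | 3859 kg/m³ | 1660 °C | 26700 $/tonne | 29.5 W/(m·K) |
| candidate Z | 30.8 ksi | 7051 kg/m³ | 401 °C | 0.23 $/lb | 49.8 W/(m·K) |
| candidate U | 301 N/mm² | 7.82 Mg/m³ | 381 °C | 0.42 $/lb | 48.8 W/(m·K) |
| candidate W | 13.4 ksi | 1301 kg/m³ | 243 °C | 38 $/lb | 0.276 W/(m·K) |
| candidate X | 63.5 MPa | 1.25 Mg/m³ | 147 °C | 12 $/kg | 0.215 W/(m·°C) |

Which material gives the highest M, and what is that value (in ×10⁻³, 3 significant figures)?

candidate U, M = 2.22×10⁻³

Screen on constraints: max service T ≥ 319 °C; cost ≤ 90 $/kg; k ≥ 39.1 W/(m·K). Survivors: candidate Z, candidate U.
After converting to SI:
  candidate Z: σ_y = 212.4 MPa, ρ = 7051 kg/m³
  candidate U: σ_y = 301.0 MPa, ρ = 7820 kg/m³
  candidate U: M = 2.22×10⁻³
  candidate Z: M = 2.07×10⁻³
Candidate U has the largest M.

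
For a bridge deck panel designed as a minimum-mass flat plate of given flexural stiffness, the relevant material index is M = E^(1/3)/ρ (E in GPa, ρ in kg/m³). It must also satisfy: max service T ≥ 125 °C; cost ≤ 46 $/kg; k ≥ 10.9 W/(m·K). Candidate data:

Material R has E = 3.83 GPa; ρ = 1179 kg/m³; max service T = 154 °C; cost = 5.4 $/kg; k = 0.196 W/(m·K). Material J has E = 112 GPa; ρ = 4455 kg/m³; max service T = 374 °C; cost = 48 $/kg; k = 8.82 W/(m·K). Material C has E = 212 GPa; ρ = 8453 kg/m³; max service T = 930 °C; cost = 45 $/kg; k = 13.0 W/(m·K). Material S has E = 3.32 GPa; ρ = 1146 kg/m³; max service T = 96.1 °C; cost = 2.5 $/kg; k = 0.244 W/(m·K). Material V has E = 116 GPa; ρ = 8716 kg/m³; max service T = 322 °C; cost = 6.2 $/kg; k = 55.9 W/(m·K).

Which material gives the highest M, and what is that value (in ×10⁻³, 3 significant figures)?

material C, M = 0.705×10⁻³

Screen on constraints: max service T ≥ 125 °C; cost ≤ 46 $/kg; k ≥ 10.9 W/(m·K). Survivors: material C, material V.
Computing M directly (units already consistent):
  material C: M = 0.705×10⁻³
  material V: M = 0.560×10⁻³
Highest index: material C.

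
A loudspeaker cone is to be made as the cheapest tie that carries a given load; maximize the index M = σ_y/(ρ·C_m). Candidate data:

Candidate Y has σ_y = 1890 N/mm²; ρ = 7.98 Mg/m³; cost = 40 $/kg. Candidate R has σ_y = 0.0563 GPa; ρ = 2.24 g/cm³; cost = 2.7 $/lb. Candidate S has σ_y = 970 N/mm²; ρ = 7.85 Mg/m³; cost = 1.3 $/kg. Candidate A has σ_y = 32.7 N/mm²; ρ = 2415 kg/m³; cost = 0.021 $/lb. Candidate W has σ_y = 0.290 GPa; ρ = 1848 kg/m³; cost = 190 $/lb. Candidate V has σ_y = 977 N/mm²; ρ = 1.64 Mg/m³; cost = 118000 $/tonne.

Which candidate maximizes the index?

candidate A

After converting to SI:
  candidate Y: σ_y = 1890 MPa, ρ = 7980 kg/m³, cost = 40.00 $/kg
  candidate R: σ_y = 56.30 MPa, ρ = 2240 kg/m³, cost = 5.952 $/kg
  candidate S: σ_y = 970.0 MPa, ρ = 7850 kg/m³, cost = 1.300 $/kg
  candidate A: σ_y = 32.70 MPa, ρ = 2415 kg/m³, cost = 0.04630 $/kg
  candidate W: σ_y = 290.0 MPa, ρ = 1848 kg/m³, cost = 418.9 $/kg
  candidate V: σ_y = 977.0 MPa, ρ = 1640 kg/m³, cost = 118.0 $/kg
  candidate A: M = 292 kN·m per $
  candidate S: M = 95.1 kN·m per $
  candidate Y: M = 5.92 kN·m per $
  candidate V: M = 5.05 kN·m per $
  candidate R: M = 4.22 kN·m per $
  candidate W: M = 0.375 kN·m per $
The maximum is for candidate A.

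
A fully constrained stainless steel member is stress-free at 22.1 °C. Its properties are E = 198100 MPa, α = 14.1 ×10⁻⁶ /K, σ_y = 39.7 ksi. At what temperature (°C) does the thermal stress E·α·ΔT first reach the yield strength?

120 °C

E = 198100 MPa = 198.1 GPa.
σ_y = 39.7 ksi = 273.7 MPa.
E·α·ΔT = 273.7 MPa ⇒ ΔT = 273.7 / (198.1×10³ × 14.1×10⁻⁶) = 98.00 K.
T = 22.1 + 98.00 = 120.1 °C.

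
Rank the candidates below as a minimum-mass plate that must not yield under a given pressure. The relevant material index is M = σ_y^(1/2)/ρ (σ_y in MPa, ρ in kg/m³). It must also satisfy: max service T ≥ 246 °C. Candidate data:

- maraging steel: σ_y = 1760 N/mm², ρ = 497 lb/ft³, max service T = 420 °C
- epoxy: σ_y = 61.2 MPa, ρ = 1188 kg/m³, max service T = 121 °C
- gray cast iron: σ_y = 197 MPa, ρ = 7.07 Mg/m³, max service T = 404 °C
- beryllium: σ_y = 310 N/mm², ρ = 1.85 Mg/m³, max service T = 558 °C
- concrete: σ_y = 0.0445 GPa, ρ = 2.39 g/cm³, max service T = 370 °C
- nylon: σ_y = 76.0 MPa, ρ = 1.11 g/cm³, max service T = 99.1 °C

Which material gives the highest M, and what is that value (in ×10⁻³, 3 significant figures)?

beryllium, M = 9.52×10⁻³

Screen on constraints: max service T ≥ 246 °C. Survivors: maraging steel, gray cast iron, beryllium, concrete.
Normalizing units and computing the index:
  maraging steel: σ_y = 1760 MPa, ρ = 7961 kg/m³
  gray cast iron: σ_y = 197.0 MPa, ρ = 7070 kg/m³
  beryllium: σ_y = 310.0 MPa, ρ = 1850 kg/m³
  concrete: σ_y = 44.50 MPa, ρ = 2390 kg/m³
  beryllium: M = 9.52×10⁻³
  maraging steel: M = 5.27×10⁻³
  concrete: M = 2.79×10⁻³
  gray cast iron: M = 1.99×10⁻³
Highest index: beryllium.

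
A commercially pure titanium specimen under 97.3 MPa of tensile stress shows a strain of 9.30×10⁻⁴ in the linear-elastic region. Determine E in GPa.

E = σ/ε = 97.3 MPa / 9.30×10⁻⁴ = 104600 MPa = 105 GPa.

105 GPa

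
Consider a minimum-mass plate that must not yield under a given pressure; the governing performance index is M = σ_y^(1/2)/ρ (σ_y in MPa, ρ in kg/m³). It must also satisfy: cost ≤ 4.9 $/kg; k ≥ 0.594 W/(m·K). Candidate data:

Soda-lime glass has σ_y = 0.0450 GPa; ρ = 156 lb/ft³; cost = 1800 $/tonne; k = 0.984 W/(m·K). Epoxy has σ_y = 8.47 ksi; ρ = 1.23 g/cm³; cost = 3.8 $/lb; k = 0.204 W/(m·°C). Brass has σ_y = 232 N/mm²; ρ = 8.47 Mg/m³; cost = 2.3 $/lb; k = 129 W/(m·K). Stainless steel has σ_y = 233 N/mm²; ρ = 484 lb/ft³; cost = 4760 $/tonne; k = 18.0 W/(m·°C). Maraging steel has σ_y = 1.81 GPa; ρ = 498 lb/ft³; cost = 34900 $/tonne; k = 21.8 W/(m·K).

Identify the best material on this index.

Screen on constraints: cost ≤ 4.9 $/kg; k ≥ 0.594 W/(m·K). Survivors: soda-lime glass, stainless steel.
Normalizing units and computing the index:
  soda-lime glass: σ_y = 45.00 MPa, ρ = 2499 kg/m³
  stainless steel: σ_y = 233.0 MPa, ρ = 7753 kg/m³
  soda-lime glass: M = 2.68×10⁻³
  stainless steel: M = 1.97×10⁻³
Soda-lime glass ranks first.

soda-lime glass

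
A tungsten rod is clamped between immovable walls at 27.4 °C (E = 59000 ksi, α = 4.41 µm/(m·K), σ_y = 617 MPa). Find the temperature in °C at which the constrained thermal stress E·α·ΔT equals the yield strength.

371 °C

E = 59000 ksi = 406.8 GPa.
E·α·ΔT = 617.0 MPa ⇒ ΔT = 617.0 / (406.8×10³ × 4.41×10⁻⁶) = 343.9 K.
T = 27.4 + 343.9 = 371.3 °C.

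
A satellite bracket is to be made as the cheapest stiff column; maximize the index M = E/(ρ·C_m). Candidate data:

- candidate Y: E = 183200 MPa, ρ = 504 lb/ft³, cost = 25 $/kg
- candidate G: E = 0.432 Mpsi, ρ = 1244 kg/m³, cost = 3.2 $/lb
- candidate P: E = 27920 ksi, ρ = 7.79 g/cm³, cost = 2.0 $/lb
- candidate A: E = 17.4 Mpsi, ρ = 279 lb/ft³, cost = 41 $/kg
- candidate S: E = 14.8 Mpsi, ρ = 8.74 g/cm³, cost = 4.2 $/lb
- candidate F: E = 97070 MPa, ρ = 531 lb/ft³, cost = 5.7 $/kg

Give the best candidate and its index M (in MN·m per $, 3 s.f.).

candidate P, M = 5.60 MN·m per $

Convert each candidate to consistent units, then evaluate M:
  candidate Y: E = 183.2 GPa, ρ = 8073 kg/m³, cost = 25.00 $/kg
  candidate G: E = 2.979 GPa, ρ = 1244 kg/m³, cost = 7.055 $/kg
  candidate P: E = 192.5 GPa, ρ = 7790 kg/m³, cost = 4.409 $/kg
  candidate A: E = 120.0 GPa, ρ = 4469 kg/m³, cost = 41.00 $/kg
  candidate S: E = 102.0 GPa, ρ = 8740 kg/m³, cost = 9.259 $/kg
  candidate F: E = 97.07 GPa, ρ = 8506 kg/m³, cost = 5.700 $/kg
  candidate P: M = 5.60 MN·m per $
  candidate F: M = 2.00 MN·m per $
  candidate S: M = 1.26 MN·m per $
  candidate Y: M = 0.908 MN·m per $
  candidate A: M = 0.655 MN·m per $
  candidate G: M = 0.339 MN·m per $
The maximum is for candidate P.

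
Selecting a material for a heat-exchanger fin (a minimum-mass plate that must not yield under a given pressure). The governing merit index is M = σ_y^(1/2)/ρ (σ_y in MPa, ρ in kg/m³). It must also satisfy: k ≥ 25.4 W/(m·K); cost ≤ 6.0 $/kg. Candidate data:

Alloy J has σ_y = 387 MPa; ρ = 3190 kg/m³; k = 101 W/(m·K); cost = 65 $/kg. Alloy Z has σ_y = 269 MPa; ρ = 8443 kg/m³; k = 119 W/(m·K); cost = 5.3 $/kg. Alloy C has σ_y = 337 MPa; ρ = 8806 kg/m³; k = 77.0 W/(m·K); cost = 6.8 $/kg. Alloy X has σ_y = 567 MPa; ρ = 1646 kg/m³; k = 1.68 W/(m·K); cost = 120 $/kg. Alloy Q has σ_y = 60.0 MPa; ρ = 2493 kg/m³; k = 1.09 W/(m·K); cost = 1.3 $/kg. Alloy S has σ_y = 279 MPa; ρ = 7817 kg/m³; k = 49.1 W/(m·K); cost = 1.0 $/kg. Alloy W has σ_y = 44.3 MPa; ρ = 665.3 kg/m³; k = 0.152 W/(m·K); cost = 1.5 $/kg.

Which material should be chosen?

alloy S

Screen on constraints: k ≥ 25.4 W/(m·K); cost ≤ 6.0 $/kg. Survivors: alloy Z, alloy S.
Per-candidate index values:
  alloy S: M = 2.14×10⁻³
  alloy Z: M = 1.94×10⁻³
Alloy S ranks first.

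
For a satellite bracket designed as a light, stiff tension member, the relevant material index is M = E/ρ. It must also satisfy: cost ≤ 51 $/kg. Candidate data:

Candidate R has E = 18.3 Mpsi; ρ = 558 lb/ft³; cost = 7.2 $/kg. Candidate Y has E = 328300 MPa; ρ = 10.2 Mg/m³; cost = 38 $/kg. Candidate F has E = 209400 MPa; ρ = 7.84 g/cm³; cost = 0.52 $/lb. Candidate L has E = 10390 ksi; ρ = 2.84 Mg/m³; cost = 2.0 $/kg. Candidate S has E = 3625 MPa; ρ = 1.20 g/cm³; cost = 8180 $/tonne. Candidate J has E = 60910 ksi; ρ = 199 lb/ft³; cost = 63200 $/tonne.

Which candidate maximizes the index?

Screen on constraints: cost ≤ 51 $/kg. Survivors: candidate R, candidate Y, candidate F, candidate L, candidate S.
Convert each candidate to consistent units, then evaluate M:
  candidate R: E = 126.2 GPa, ρ = 8938 kg/m³
  candidate Y: E = 328.3 GPa, ρ = 10200 kg/m³
  candidate F: E = 209.4 GPa, ρ = 7840 kg/m³
  candidate L: E = 71.64 GPa, ρ = 2840 kg/m³
  candidate S: E = 3.625 GPa, ρ = 1200 kg/m³
  candidate Y: M = 32.2 MN·m/kg
  candidate F: M = 26.7 MN·m/kg
  candidate L: M = 25.2 MN·m/kg
  candidate R: M = 14.1 MN·m/kg
  candidate S: M = 3.02 MN·m/kg
The maximum is for candidate Y.

candidate Y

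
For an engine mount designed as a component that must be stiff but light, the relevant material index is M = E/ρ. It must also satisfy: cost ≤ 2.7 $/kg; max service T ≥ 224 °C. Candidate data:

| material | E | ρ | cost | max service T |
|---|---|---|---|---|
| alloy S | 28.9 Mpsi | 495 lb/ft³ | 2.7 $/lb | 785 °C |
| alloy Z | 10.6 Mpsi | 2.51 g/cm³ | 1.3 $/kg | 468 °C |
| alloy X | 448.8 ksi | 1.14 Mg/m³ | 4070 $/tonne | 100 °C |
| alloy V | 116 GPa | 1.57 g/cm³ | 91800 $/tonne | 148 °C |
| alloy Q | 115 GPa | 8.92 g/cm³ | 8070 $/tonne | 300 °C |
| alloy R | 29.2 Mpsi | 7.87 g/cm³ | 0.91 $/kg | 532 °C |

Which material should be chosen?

alloy Z

Screen on constraints: cost ≤ 2.7 $/kg; max service T ≥ 224 °C. Survivors: alloy Z, alloy R.
After converting to SI:
  alloy Z: E = 73.08 GPa, ρ = 2510 kg/m³
  alloy R: E = 201.3 GPa, ρ = 7870 kg/m³
  alloy Z: M = 29.1 MN·m/kg
  alloy R: M = 25.6 MN·m/kg
Highest index: alloy Z.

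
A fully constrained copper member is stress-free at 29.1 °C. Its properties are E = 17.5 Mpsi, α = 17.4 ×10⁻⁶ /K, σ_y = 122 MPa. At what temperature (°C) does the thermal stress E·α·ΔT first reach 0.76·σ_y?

73.3 °C

E = 17.5 Mpsi = 120.7 GPa.
E·α·ΔT = 92.72 MPa ⇒ ΔT = 92.72 / (120.7×10³ × 17.4×10⁻⁶) = 44.16 K.
T = 29.1 + 44.16 = 73.26 °C.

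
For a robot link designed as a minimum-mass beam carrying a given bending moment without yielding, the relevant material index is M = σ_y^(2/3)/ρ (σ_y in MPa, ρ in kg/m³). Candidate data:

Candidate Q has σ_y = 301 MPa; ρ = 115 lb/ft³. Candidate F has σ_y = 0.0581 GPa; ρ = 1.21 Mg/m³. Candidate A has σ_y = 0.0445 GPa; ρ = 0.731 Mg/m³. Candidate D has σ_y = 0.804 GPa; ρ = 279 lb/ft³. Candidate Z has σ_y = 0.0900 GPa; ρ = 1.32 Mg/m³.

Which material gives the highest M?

candidate Q

In SI units:
  candidate Q: σ_y = 301.0 MPa, ρ = 1842 kg/m³
  candidate F: σ_y = 58.10 MPa, ρ = 1210 kg/m³
  candidate A: σ_y = 44.50 MPa, ρ = 731.0 kg/m³
  candidate D: σ_y = 804.0 MPa, ρ = 4469 kg/m³
  candidate Z: σ_y = 90.00 MPa, ρ = 1320 kg/m³
  candidate Q: M = 24.4×10⁻³
  candidate D: M = 19.3×10⁻³
  candidate A: M = 17.2×10⁻³
  candidate Z: M = 15.2×10⁻³
  candidate F: M = 12.4×10⁻³
Highest index: candidate Q.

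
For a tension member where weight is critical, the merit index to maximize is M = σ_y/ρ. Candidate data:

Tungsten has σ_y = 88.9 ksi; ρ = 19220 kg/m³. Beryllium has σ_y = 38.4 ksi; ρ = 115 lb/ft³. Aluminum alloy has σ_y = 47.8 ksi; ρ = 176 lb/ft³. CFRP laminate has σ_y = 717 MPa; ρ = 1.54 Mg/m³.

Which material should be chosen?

Convert each candidate to consistent units, then evaluate M:
  tungsten: σ_y = 612.9 MPa, ρ = 19220 kg/m³
  beryllium: σ_y = 264.8 MPa, ρ = 1842 kg/m³
  aluminum alloy: σ_y = 329.6 MPa, ρ = 2819 kg/m³
  CFRP laminate: σ_y = 717.0 MPa, ρ = 1540 kg/m³
  CFRP laminate: M = 466 kN·m/kg
  beryllium: M = 144 kN·m/kg
  aluminum alloy: M = 117 kN·m/kg
  tungsten: M = 31.9 kN·m/kg
The maximum is for CFRP laminate.

CFRP laminate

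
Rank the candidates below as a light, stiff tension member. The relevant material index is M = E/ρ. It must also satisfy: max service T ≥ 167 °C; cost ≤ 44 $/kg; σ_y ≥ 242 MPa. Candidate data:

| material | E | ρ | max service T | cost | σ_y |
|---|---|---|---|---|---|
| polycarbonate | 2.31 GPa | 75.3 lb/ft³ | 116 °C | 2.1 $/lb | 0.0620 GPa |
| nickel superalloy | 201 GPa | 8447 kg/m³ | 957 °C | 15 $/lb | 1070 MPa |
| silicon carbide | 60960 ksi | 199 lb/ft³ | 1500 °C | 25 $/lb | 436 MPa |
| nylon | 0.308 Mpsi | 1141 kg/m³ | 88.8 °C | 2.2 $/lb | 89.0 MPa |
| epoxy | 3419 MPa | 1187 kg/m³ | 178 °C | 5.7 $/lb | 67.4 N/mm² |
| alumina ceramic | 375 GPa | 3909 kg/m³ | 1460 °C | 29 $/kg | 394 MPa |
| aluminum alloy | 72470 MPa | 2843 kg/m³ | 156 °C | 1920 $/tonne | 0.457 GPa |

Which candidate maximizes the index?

alumina ceramic

Screen on constraints: max service T ≥ 167 °C; cost ≤ 44 $/kg; σ_y ≥ 242 MPa. Survivors: nickel superalloy, alumina ceramic.
In SI units:
  nickel superalloy: E = 201.0 GPa, ρ = 8447 kg/m³
  alumina ceramic: E = 375.0 GPa, ρ = 3909 kg/m³
  alumina ceramic: M = 95.9 MN·m/kg
  nickel superalloy: M = 23.8 MN·m/kg
The maximum is for alumina ceramic.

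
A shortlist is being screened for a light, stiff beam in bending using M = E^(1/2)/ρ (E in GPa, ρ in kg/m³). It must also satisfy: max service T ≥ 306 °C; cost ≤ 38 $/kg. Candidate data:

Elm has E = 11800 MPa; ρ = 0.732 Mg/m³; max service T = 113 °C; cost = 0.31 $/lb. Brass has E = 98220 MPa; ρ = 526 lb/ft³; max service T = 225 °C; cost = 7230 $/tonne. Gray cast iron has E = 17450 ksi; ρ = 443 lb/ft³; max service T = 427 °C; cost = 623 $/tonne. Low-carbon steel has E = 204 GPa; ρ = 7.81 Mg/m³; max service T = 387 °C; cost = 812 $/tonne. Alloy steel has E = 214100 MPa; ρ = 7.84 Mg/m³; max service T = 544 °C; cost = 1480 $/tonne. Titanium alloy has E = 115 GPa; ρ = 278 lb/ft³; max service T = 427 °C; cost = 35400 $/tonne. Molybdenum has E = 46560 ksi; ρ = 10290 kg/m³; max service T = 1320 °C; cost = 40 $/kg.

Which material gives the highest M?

titanium alloy

Screen on constraints: max service T ≥ 306 °C; cost ≤ 38 $/kg. Survivors: gray cast iron, low-carbon steel, alloy steel, titanium alloy.
After converting to SI:
  gray cast iron: E = 120.3 GPa, ρ = 7096 kg/m³
  low-carbon steel: E = 204.0 GPa, ρ = 7810 kg/m³
  alloy steel: E = 214.1 GPa, ρ = 7840 kg/m³
  titanium alloy: E = 115.0 GPa, ρ = 4453 kg/m³
  titanium alloy: M = 2.41×10⁻³
  alloy steel: M = 1.87×10⁻³
  low-carbon steel: M = 1.83×10⁻³
  gray cast iron: M = 1.55×10⁻³
Highest index: titanium alloy.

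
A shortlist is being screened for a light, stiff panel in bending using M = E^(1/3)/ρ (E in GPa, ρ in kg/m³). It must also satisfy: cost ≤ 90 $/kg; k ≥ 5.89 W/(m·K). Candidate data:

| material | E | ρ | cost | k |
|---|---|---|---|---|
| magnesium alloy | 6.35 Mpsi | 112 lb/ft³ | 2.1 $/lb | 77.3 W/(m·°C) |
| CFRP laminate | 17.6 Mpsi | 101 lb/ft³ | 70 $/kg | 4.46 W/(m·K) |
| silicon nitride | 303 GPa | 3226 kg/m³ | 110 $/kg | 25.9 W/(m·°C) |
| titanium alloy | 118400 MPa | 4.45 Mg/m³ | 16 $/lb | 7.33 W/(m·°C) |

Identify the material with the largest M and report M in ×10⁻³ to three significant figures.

magnesium alloy, M = 1.96×10⁻³

Screen on constraints: cost ≤ 90 $/kg; k ≥ 5.89 W/(m·K). Survivors: magnesium alloy, titanium alloy.
After converting to SI:
  magnesium alloy: E = 43.78 GPa, ρ = 1794 kg/m³
  titanium alloy: E = 118.4 GPa, ρ = 4450 kg/m³
  magnesium alloy: M = 1.96×10⁻³
  titanium alloy: M = 1.10×10⁻³
Magnesium alloy ranks first.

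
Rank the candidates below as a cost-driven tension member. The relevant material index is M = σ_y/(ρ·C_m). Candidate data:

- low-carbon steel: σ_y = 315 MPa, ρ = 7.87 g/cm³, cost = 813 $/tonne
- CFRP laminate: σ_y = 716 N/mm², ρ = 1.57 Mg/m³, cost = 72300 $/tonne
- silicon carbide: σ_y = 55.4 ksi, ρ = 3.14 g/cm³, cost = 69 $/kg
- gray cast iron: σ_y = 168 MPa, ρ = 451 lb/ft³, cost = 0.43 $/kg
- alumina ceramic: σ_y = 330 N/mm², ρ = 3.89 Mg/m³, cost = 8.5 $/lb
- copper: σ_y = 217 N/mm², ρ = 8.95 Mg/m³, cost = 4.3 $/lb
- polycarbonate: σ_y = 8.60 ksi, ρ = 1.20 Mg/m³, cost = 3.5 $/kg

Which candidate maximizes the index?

gray cast iron

Putting every candidate on a common basis:
  low-carbon steel: σ_y = 315.0 MPa, ρ = 7870 kg/m³, cost = 0.8130 $/kg
  CFRP laminate: σ_y = 716.0 MPa, ρ = 1570 kg/m³, cost = 72.30 $/kg
  silicon carbide: σ_y = 382.0 MPa, ρ = 3140 kg/m³, cost = 69.00 $/kg
  gray cast iron: σ_y = 168.0 MPa, ρ = 7224 kg/m³, cost = 0.4300 $/kg
  alumina ceramic: σ_y = 330.0 MPa, ρ = 3890 kg/m³, cost = 18.74 $/kg
  copper: σ_y = 217.0 MPa, ρ = 8950 kg/m³, cost = 9.480 $/kg
  polycarbonate: σ_y = 59.29 MPa, ρ = 1200 kg/m³, cost = 3.500 $/kg
  gray cast iron: M = 54.1 kN·m per $
  low-carbon steel: M = 49.2 kN·m per $
  polycarbonate: M = 14.1 kN·m per $
  CFRP laminate: M = 6.31 kN·m per $
  alumina ceramic: M = 4.53 kN·m per $
  copper: M = 2.56 kN·m per $
  silicon carbide: M = 1.76 kN·m per $
The maximum is for gray cast iron.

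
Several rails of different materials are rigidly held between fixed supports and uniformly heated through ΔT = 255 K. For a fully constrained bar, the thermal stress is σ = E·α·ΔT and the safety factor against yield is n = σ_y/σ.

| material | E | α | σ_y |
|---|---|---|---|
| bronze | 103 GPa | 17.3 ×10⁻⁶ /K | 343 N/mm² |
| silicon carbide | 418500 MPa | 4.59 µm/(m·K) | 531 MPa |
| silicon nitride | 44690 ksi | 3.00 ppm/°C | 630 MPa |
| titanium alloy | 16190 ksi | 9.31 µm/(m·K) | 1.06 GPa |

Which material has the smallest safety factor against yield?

In consistent units (E in GPa, α in ×10⁻⁶/K, σ_y in MPa):
  bronze: E = 103.0, α = 17.3, σ_y = 343.0 → σ = 454 MPa, n = 0.755
  silicon carbide: E = 418.5, α = 4.59, σ_y = 531.0 → σ = 490 MPa, n = 1.08
  silicon nitride: E = 308.1, α = 3.00, σ_y = 630.0 → σ = 236 MPa, n = 2.67
  titanium alloy: E = 111.6, α = 9.31, σ_y = 1060 → σ = 265 MPa, n = 4.00
Smallest n: bronze with n = 0.755.

bronze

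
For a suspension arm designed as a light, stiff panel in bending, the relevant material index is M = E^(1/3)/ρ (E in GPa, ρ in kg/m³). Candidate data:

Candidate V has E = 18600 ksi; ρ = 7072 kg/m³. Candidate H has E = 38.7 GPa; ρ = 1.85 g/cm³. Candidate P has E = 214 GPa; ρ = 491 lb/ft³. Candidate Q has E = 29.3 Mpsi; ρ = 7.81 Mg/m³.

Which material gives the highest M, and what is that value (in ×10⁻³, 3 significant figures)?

After converting to SI:
  candidate V: E = 128.2 GPa, ρ = 7072 kg/m³
  candidate H: E = 38.70 GPa, ρ = 1850 kg/m³
  candidate P: E = 214.0 GPa, ρ = 7865 kg/m³
  candidate Q: E = 202.0 GPa, ρ = 7810 kg/m³
  candidate H: M = 1.83×10⁻³
  candidate P: M = 0.761×10⁻³
  candidate Q: M = 0.751×10⁻³
  candidate V: M = 0.713×10⁻³
The maximum is for candidate H.

candidate H, M = 1.83×10⁻³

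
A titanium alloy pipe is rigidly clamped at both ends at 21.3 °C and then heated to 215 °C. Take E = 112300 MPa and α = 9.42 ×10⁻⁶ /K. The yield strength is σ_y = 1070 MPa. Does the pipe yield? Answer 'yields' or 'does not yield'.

does not yield

E = 112300 MPa = 112.3 GPa.
ΔT = 193.7 K. Constrained thermal stress σ = E·α·ΔT = 112.3×10³ MPa × 9.42×10⁻⁶ × 193.7 = 205 MPa (compressive).
Compare to σ_y = 1070 MPa: σ < σ_y, so it does not yield.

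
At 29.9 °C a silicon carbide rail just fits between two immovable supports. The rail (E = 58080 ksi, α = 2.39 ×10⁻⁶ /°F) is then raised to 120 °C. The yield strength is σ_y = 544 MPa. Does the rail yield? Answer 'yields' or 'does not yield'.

E = 58080 ksi = 400.4 GPa.
α = 2.39×10⁻⁶/°F × 9/5 = 4.30×10⁻⁶/K.
ΔT = 90.10 K. Constrained thermal stress σ = E·α·ΔT = 400.4×10³ MPa × 4.30×10⁻⁶ × 90.10 = 155 MPa (compressive).
Compare to σ_y = 544 MPa: σ < σ_y, so it does not yield.

does not yield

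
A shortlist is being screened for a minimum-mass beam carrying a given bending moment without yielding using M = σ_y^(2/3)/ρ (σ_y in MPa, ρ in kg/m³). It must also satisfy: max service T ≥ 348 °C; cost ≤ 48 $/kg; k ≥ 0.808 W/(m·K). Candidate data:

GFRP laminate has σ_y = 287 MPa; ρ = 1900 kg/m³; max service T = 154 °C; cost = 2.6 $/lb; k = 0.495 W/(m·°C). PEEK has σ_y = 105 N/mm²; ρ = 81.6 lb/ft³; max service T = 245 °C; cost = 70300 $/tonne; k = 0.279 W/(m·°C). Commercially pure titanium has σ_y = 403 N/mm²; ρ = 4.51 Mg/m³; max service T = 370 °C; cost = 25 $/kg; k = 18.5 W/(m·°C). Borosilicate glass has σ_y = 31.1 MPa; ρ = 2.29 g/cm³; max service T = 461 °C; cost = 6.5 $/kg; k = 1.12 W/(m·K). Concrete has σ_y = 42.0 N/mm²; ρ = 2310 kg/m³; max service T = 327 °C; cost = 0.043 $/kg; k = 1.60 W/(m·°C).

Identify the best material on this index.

Screen on constraints: max service T ≥ 348 °C; cost ≤ 48 $/kg; k ≥ 0.808 W/(m·K). Survivors: commercially pure titanium, borosilicate glass.
Normalizing units and computing the index:
  commercially pure titanium: σ_y = 403.0 MPa, ρ = 4510 kg/m³
  borosilicate glass: σ_y = 31.10 MPa, ρ = 2290 kg/m³
  commercially pure titanium: M = 12.1×10⁻³
  borosilicate glass: M = 4.32×10⁻³
Commercially pure titanium has the largest M.

commercially pure titanium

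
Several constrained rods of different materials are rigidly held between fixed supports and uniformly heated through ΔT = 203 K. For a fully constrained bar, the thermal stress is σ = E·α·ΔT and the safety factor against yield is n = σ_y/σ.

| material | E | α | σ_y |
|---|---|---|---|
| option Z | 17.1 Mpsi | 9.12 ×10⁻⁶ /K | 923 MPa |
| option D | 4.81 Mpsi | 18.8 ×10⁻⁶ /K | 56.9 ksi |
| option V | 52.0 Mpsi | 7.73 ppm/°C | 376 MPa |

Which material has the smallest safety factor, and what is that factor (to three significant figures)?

option V, n = 0.668

In consistent units (E in GPa, α in ×10⁻⁶/K, σ_y in MPa):
  option Z: E = 117.9, α = 9.12, σ_y = 923.0 → σ = 218 MPa, n = 4.23
  option D: E = 33.16, α = 18.8, σ_y = 392.3 → σ = 127 MPa, n = 3.10
  option V: E = 358.5, α = 7.73, σ_y = 376.0 → σ = 563 MPa, n = 0.668
The minimum is option V at n = 0.668.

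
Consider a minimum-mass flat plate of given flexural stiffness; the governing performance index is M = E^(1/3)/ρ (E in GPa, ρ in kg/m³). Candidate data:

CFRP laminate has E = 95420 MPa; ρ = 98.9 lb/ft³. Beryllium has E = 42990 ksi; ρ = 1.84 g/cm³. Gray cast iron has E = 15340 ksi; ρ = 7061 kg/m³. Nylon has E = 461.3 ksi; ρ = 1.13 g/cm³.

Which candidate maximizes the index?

beryllium

Putting every candidate on a common basis:
  CFRP laminate: E = 95.42 GPa, ρ = 1584 kg/m³
  beryllium: E = 296.4 GPa, ρ = 1840 kg/m³
  gray cast iron: E = 105.8 GPa, ρ = 7061 kg/m³
  nylon: E = 3.181 GPa, ρ = 1130 kg/m³
  beryllium: M = 3.62×10⁻³
  CFRP laminate: M = 2.88×10⁻³
  nylon: M = 1.30×10⁻³
  gray cast iron: M = 0.670×10⁻³
Beryllium ranks first.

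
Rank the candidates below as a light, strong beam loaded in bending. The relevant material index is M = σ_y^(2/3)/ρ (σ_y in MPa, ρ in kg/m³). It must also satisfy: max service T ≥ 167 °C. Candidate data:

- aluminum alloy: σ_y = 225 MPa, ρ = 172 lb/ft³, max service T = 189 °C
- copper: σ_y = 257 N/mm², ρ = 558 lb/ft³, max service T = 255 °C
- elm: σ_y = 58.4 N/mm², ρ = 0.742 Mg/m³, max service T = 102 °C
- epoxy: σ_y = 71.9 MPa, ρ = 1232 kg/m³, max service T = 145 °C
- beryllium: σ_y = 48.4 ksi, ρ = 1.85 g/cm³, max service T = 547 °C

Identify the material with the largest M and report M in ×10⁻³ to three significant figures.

beryllium, M = 26.0×10⁻³

Screen on constraints: max service T ≥ 167 °C. Survivors: aluminum alloy, copper, beryllium.
After converting to SI:
  aluminum alloy: σ_y = 225.0 MPa, ρ = 2755 kg/m³
  copper: σ_y = 257.0 MPa, ρ = 8938 kg/m³
  beryllium: σ_y = 333.7 MPa, ρ = 1850 kg/m³
  beryllium: M = 26.0×10⁻³
  aluminum alloy: M = 13.4×10⁻³
  copper: M = 4.52×10⁻³
Beryllium has the largest M.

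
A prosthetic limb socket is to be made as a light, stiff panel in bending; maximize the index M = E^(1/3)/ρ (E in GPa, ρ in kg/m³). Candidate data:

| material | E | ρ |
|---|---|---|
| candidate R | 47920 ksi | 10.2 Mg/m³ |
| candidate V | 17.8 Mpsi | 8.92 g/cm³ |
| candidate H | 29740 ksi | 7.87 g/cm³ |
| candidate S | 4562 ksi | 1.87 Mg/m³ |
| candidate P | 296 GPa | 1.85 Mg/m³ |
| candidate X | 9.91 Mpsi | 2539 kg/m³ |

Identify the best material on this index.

candidate P

After converting to SI:
  candidate R: E = 330.4 GPa, ρ = 10200 kg/m³
  candidate V: E = 122.7 GPa, ρ = 8920 kg/m³
  candidate H: E = 205.1 GPa, ρ = 7870 kg/m³
  candidate S: E = 31.45 GPa, ρ = 1870 kg/m³
  candidate P: E = 296.0 GPa, ρ = 1850 kg/m³
  candidate X: E = 68.33 GPa, ρ = 2539 kg/m³
  candidate P: M = 3.60×10⁻³
  candidate S: M = 1.69×10⁻³
  candidate X: M = 1.61×10⁻³
  candidate H: M = 0.749×10⁻³
  candidate R: M = 0.678×10⁻³
  candidate V: M = 0.557×10⁻³
Candidate P ranks first.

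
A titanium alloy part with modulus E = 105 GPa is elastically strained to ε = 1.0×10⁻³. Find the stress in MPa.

105 MPa

σ = E·ε = 105000 MPa × 1.0×10⁻³ = 105 MPa.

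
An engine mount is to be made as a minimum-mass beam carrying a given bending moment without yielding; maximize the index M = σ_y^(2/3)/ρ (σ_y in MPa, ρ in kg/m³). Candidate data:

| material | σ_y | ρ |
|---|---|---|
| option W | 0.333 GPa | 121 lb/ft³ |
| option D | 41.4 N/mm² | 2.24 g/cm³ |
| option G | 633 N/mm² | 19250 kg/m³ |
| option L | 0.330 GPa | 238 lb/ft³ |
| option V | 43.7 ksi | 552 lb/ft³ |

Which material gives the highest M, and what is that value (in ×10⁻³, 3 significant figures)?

option W, M = 24.8×10⁻³

After converting to SI:
  option W: σ_y = 333.0 MPa, ρ = 1938 kg/m³
  option D: σ_y = 41.40 MPa, ρ = 2240 kg/m³
  option G: σ_y = 633.0 MPa, ρ = 19250 kg/m³
  option L: σ_y = 330.0 MPa, ρ = 3812 kg/m³
  option V: σ_y = 301.3 MPa, ρ = 8842 kg/m³
  option W: M = 24.8×10⁻³
  option L: M = 12.5×10⁻³
  option D: M = 5.34×10⁻³
  option V: M = 5.08×10⁻³
  option G: M = 3.83×10⁻³
The maximum is for option W.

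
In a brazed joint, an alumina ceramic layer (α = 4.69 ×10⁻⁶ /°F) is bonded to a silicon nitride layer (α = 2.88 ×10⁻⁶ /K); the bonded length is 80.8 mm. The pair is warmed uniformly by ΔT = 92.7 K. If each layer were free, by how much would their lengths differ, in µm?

41.7 µm

alumina ceramic: α = 4.69×10⁻⁶/°F × 9/5 = 8.44×10⁻⁶/K.
Δα = |8.44 − 2.88|×10⁻⁶/K = 5.56×10⁻⁶/K.
ΔL_mismatch = Δα·L·ΔT = 5.56×10⁻⁶ × 80.8 mm × 92.7 K = 41.7 µm.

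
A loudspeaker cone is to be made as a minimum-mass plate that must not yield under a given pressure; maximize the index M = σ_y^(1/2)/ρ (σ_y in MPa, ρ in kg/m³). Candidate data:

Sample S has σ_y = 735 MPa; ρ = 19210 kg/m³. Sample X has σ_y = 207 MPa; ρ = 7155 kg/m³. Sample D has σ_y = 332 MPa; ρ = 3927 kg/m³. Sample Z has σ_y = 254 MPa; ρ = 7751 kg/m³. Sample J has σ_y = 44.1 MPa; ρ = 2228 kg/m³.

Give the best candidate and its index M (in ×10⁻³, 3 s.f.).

Computing M directly (units already consistent):
  sample D: M = 4.64×10⁻³
  sample J: M = 2.98×10⁻³
  sample Z: M = 2.06×10⁻³
  sample X: M = 2.01×10⁻³
  sample S: M = 1.41×10⁻³
Sample D ranks first.

sample D, M = 4.64×10⁻³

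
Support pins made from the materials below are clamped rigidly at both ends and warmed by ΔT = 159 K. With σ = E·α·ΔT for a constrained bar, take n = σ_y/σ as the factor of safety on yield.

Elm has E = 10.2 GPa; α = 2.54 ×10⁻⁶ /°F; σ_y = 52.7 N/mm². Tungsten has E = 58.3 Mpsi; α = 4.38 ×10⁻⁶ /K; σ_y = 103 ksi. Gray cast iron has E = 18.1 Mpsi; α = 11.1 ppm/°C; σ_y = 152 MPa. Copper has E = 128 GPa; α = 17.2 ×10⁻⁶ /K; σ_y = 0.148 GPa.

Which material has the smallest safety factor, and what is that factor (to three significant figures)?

copper, n = 0.423

In consistent units (E in GPa, α in ×10⁻⁶/K, σ_y in MPa):
  elm: E = 10.20, α = 4.57, σ_y = 52.70 → σ = 7.41 MPa, n = 7.11
  tungsten: E = 402.0, α = 4.38, σ_y = 710.2 → σ = 280 MPa, n = 2.54
  gray cast iron: E = 124.8, α = 11.1, σ_y = 152.0 → σ = 220 MPa, n = 0.690
  copper: E = 128.0, α = 17.2, σ_y = 148.0 → σ = 350 MPa, n = 0.423
The minimum is copper at n = 0.423.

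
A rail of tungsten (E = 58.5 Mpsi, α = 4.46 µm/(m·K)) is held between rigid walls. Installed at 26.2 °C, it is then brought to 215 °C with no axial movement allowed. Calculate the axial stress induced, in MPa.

E = 58.5 Mpsi = 403.3 GPa.
ΔT = 188.8 K. Constrained thermal stress σ = E·α·ΔT = 403.3×10³ MPa × 4.46×10⁻⁶ × 188.8 = 340 MPa (compressive).

340 MPa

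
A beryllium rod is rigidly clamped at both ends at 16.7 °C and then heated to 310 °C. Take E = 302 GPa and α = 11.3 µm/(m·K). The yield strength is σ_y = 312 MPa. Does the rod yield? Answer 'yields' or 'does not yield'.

yields

ΔT = 293.3 K. Constrained thermal stress σ = E·α·ΔT = 302.0×10³ MPa × 11.3×10⁻⁶ × 293.3 = 1000 MPa (compressive).
Compare to σ_y = 312 MPa: σ ≥ σ_y, so it yields.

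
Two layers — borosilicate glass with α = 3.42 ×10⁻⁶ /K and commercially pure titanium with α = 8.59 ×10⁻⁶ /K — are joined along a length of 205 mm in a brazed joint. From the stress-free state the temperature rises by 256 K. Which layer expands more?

commercially pure titanium

α(borosilicate glass) = 3.42×10⁻⁶/K vs α(commercially pure titanium) = 8.59×10⁻⁶/K.
Higher α expands more for the same ΔT: commercially pure titanium.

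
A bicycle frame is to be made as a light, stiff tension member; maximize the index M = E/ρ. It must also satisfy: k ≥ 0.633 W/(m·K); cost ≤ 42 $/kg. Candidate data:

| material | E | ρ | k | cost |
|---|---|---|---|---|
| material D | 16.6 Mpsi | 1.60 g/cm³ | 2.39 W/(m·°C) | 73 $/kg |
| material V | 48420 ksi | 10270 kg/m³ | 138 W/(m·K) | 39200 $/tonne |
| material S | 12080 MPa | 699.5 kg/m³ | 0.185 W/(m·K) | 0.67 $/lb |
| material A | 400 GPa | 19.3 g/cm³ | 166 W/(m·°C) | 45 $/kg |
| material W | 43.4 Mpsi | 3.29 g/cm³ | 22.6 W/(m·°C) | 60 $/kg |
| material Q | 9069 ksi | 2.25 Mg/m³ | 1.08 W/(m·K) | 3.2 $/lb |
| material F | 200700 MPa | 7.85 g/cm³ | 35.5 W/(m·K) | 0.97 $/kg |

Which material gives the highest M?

material V

Screen on constraints: k ≥ 0.633 W/(m·K); cost ≤ 42 $/kg. Survivors: material V, material Q, material F.
In SI units:
  material V: E = 333.8 GPa, ρ = 10270 kg/m³
  material Q: E = 62.53 GPa, ρ = 2250 kg/m³
  material F: E = 200.7 GPa, ρ = 7850 kg/m³
  material V: M = 32.5 MN·m/kg
  material Q: M = 27.8 MN·m/kg
  material F: M = 25.6 MN·m/kg
Highest index: material V.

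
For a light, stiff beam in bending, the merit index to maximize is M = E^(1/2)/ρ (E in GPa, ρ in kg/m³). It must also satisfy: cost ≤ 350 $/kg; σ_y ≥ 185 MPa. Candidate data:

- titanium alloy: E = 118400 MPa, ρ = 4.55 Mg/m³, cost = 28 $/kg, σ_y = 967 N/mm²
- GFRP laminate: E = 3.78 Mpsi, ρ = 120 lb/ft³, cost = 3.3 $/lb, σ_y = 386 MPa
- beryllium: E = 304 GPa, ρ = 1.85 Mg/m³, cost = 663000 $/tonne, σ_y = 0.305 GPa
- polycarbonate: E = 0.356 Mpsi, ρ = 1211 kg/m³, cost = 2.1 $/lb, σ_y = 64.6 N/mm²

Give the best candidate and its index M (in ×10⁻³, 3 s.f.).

Screen on constraints: cost ≤ 350 $/kg; σ_y ≥ 185 MPa. Survivors: titanium alloy, GFRP laminate.
In SI units:
  titanium alloy: E = 118.4 GPa, ρ = 4550 kg/m³
  GFRP laminate: E = 26.06 GPa, ρ = 1922 kg/m³
  GFRP laminate: M = 2.66×10⁻³
  titanium alloy: M = 2.39×10⁻³
Highest index: GFRP laminate.

GFRP laminate, M = 2.66×10⁻³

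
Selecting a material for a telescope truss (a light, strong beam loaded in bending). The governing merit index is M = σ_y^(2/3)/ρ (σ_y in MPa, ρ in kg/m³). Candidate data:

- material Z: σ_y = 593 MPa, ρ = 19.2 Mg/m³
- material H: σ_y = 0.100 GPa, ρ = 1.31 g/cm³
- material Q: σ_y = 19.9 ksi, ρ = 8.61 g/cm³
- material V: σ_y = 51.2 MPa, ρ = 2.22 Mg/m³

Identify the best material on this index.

Normalizing units and computing the index:
  material Z: σ_y = 593.0 MPa, ρ = 19200 kg/m³
  material H: σ_y = 100.0 MPa, ρ = 1310 kg/m³
  material Q: σ_y = 137.2 MPa, ρ = 8610 kg/m³
  material V: σ_y = 51.20 MPa, ρ = 2220 kg/m³
  material H: M = 16.4×10⁻³
  material V: M = 6.21×10⁻³
  material Z: M = 3.68×10⁻³
  material Q: M = 3.09×10⁻³
Material H ranks first.

material H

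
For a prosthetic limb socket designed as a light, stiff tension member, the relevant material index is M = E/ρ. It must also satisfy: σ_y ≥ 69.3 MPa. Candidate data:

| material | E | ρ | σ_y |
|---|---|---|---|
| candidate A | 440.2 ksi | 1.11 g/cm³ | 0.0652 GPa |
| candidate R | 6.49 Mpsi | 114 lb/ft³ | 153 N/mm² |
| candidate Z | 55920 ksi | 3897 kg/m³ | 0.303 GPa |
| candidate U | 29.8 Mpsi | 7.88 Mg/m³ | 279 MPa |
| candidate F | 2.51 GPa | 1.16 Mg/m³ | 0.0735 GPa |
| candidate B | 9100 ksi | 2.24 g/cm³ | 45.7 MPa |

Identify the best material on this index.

candidate Z

Screen on constraints: σ_y ≥ 69.3 MPa. Survivors: candidate R, candidate Z, candidate U, candidate F.
After converting to SI:
  candidate R: E = 44.75 GPa, ρ = 1826 kg/m³
  candidate Z: E = 385.6 GPa, ρ = 3897 kg/m³
  candidate U: E = 205.5 GPa, ρ = 7880 kg/m³
  candidate F: E = 2.510 GPa, ρ = 1160 kg/m³
  candidate Z: M = 98.9 MN·m/kg
  candidate U: M = 26.1 MN·m/kg
  candidate R: M = 24.5 MN·m/kg
  candidate F: M = 2.16 MN·m/kg
Candidate Z has the largest M.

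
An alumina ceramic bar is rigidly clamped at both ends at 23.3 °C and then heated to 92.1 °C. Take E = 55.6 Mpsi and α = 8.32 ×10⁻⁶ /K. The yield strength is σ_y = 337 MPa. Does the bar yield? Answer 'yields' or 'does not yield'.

does not yield

E = 55.6 Mpsi = 383.3 GPa.
ΔT = 68.80 K. Constrained thermal stress σ = E·α·ΔT = 383.3×10³ MPa × 8.32×10⁻⁶ × 68.80 = 219 MPa (compressive).
Compare to σ_y = 337 MPa: σ < σ_y, so it does not yield.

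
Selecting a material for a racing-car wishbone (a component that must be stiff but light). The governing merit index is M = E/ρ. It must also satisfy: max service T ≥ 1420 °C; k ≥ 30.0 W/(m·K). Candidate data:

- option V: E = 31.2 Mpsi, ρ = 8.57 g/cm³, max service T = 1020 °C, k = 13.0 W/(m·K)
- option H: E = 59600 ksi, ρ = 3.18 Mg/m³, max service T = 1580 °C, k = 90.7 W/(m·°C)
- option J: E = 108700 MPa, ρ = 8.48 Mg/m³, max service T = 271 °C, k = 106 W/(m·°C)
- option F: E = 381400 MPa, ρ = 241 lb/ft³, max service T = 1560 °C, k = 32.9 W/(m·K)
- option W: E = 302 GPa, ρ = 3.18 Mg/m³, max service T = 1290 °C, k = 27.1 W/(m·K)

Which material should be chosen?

Screen on constraints: max service T ≥ 1420 °C; k ≥ 30.0 W/(m·K). Survivors: option H, option F.
After converting to SI:
  option H: E = 410.9 GPa, ρ = 3180 kg/m³
  option F: E = 381.4 GPa, ρ = 3860 kg/m³
  option H: M = 129 MN·m/kg
  option F: M = 98.8 MN·m/kg
Option H ranks first.

option H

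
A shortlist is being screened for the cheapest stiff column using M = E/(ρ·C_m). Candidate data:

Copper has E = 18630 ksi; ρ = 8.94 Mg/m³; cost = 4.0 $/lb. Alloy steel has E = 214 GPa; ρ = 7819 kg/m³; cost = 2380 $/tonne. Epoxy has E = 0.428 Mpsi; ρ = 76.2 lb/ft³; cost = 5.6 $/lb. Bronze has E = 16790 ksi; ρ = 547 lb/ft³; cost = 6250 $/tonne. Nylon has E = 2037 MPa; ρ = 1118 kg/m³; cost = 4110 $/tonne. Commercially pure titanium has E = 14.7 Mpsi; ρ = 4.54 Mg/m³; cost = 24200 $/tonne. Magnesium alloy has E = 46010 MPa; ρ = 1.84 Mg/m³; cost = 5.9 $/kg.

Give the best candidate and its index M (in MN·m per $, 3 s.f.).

alloy steel, M = 11.5 MN·m per $

Normalizing units and computing the index:
  copper: E = 128.4 GPa, ρ = 8940 kg/m³, cost = 8.818 $/kg
  alloy steel: E = 214.0 GPa, ρ = 7819 kg/m³, cost = 2.380 $/kg
  epoxy: E = 2.951 GPa, ρ = 1221 kg/m³, cost = 12.35 $/kg
  bronze: E = 115.8 GPa, ρ = 8762 kg/m³, cost = 6.250 $/kg
  nylon: E = 2.037 GPa, ρ = 1118 kg/m³, cost = 4.110 $/kg
  commercially pure titanium: E = 101.4 GPa, ρ = 4540 kg/m³, cost = 24.20 $/kg
  magnesium alloy: E = 46.01 GPa, ρ = 1840 kg/m³, cost = 5.900 $/kg
  alloy steel: M = 11.5 MN·m per $
  magnesium alloy: M = 4.24 MN·m per $
  bronze: M = 2.11 MN·m per $
  copper: M = 1.63 MN·m per $
  commercially pure titanium: M = 0.922 MN·m per $
  nylon: M = 0.443 MN·m per $
  epoxy: M = 0.196 MN·m per $
Alloy steel ranks first.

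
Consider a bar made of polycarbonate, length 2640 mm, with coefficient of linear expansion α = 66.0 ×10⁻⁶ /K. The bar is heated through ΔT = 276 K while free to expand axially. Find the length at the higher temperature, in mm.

2688.1 mm

ΔL = α·L₀·ΔT = 66.0×10⁻⁶ × 2640 mm × 276.0 K = 48.1 mm.
L = L₀ + ΔL = 2640 + 48.1 = 2688.1 mm.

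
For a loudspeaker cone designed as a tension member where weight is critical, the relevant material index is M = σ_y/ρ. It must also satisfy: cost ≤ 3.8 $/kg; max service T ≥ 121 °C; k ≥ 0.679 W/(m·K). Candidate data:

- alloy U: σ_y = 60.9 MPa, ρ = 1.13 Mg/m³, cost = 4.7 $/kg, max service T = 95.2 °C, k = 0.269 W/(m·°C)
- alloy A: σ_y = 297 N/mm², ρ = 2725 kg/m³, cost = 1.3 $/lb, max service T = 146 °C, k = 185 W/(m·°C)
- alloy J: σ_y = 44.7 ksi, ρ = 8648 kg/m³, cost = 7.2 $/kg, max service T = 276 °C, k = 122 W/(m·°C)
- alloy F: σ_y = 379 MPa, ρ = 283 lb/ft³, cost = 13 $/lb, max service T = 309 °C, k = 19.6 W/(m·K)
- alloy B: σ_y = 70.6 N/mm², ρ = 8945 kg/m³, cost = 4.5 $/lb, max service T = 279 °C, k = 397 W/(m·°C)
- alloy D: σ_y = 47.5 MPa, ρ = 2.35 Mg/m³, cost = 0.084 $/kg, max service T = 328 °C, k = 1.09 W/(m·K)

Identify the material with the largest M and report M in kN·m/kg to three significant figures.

alloy A, M = 109 kN·m/kg

Screen on constraints: cost ≤ 3.8 $/kg; max service T ≥ 121 °C; k ≥ 0.679 W/(m·K). Survivors: alloy A, alloy D.
Normalizing units and computing the index:
  alloy A: σ_y = 297.0 MPa, ρ = 2725 kg/m³
  alloy D: σ_y = 47.50 MPa, ρ = 2350 kg/m³
  alloy A: M = 109 kN·m/kg
  alloy D: M = 20.2 kN·m/kg
The maximum is for alloy A.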